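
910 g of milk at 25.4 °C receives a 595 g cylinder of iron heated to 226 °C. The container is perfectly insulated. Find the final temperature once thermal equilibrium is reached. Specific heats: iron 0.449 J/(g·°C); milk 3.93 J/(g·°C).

Setting the total heat transfer to zero:
595×0.449×(T − 226) + 910×3.93×(T − 25.4) = 0
267.16(T − 226) + 3576.3(T − 25.4) = 0
(267.16 + 3576.3) T = 267.16×226 + 3576.3×25.4
T ≈ 39.34 °C

T_f ≈ 39.3 °C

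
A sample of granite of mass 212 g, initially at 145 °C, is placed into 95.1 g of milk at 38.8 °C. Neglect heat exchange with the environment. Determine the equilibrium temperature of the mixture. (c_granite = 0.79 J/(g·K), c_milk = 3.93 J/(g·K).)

T_f is the heat-capacity-weighted average of the initial temperatures:
T_f = (167.48×145 + 373.74×38.8) / (167.48 + 373.74)
    = 38786 / 541.22 ≈ 71.66 °C

T_f ≈ 71.7 °C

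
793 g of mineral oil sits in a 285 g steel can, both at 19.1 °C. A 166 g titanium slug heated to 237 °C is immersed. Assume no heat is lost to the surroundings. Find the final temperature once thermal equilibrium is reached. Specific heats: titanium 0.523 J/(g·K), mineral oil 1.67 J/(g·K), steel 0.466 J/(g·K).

T_f ≈ 31.4 °C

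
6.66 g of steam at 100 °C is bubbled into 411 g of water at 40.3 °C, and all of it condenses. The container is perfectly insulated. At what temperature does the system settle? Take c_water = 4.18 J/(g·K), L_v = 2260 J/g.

T_f ≈ 49.9 °C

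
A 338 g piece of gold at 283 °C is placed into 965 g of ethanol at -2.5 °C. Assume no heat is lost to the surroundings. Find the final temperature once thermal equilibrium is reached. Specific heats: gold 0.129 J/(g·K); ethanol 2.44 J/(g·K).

With ΣQ=0 the equilibrium temperature is the m·c-weighted mean:
T_f = (43.6·283 + 2354.6·(-2.5)) / (43.6 + 2354.6)
    = 6452.9 / 2398.2 ≈ 2.69 °C

T_f ≈ 2.7 °C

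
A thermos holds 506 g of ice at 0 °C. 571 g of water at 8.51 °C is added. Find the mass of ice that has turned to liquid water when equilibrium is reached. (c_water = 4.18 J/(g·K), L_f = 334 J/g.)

Cooling the water to 0 °C releases 571×4.18×8.51 = 20311 J.
Melting all 506 g of ice would need 506×334 = 169004 J.
20311 J < 169004 J, so only part of the ice melts and the system sits at 0 °C.
m_melted×334 = 20311  ⇒  m_melted ≈ 60.81 g.

m_melted ≈ 60.8 g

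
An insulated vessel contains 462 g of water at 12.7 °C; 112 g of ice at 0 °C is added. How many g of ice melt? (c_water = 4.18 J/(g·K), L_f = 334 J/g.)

m_melted ≈ 73.4 g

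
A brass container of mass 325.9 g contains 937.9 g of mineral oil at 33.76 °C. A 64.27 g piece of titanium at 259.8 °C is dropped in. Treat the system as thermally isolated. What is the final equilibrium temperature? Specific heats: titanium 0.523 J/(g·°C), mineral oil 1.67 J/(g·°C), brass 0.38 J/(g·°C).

Let T be the final temperature. ΣQ_i = 0:
64.27*0.523*(T − 259.8) + 937.9*1.67*(T − 33.76) + 325.9*0.38*(T − 33.76) = 0
33.61(T − 259.8) + 1566.3(T − 33.76) + 123.84(T − 33.76) = 0
1723.7 T = 65792
T ≈ 38.17 °C

T_f ≈ 38.2 °C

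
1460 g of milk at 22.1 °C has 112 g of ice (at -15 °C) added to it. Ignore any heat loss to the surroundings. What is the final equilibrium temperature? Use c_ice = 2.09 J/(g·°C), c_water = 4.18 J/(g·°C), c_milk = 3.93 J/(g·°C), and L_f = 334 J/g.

T_f ≈ 13.8 °C

Sum of m c ΔT and latent-heat terms is zero:
warm ice to 0 °C: 112·2.09·(0 − (-15)) = 3511.2
  latent heat to melt: 112·334 = 37408
  warm the meltwater: 468.16 T
  milk cools: 1460·3.93·(T − 22.1) = 5737.8(T − 22.1)
6206 T = 126805 − 40919 = 85886
T ≈ 13.84 °C. Since T > 0 °C, the all-ice-melts assumption holds.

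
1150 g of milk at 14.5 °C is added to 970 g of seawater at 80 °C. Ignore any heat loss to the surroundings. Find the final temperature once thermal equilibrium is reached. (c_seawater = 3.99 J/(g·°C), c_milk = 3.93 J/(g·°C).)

T_f ≈ 44.7 °C

Conservation of energy gives ΣQ = 0:
970×3.99×(T − 80) + 1150×3.93×(T − 14.5) = 0
(3870.3 + 4519.5) T = 3870.3×80 + 4519.5×14.5
T ≈ 44.72 °C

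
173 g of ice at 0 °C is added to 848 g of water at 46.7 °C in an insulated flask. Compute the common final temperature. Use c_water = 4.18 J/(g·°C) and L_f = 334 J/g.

Heat gained plus heat lost sum to zero:
melt ice: 173×334 = 57782
  warm the meltwater: 723.14 T
  water cools: 848×4.18×(T − 46.7) = 3544.6(T − 46.7)
4267.8 T = 165535 − 57782 = 107753
T ≈ 25.25 °C (positive, so assuming full melt was valid).

T_f ≈ 25.2 °C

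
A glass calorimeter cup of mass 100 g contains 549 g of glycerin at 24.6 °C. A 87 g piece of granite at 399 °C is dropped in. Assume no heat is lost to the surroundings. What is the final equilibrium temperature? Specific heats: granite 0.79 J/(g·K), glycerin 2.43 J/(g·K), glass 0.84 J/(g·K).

T_f ≈ 41.9 °C

Energy conservation, ΣQ = 0:
87·0.79·(T − 399) + 549·2.43·(T − 24.6) + 100·0.84·(T − 24.6) = 0
1486.8 T = 62308
T = 62308/1486.8 ≈ 41.91 °C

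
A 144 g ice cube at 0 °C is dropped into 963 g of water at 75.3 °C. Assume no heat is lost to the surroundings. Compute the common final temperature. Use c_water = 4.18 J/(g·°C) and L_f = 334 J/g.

T_f ≈ 55.1 °C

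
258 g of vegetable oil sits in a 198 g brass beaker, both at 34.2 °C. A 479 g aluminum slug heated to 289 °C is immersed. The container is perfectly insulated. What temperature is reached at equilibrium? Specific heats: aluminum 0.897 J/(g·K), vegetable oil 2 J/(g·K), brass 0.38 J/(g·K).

Energy conservation, ΣQ = 0:
479×0.897×(T − 289) + 258×2×(T − 34.2) + 198×0.38×(T − 34.2) = 0
429.66(T − 289) + 516(T − 34.2) + 75.24(T − 34.2) = 0
(429.66 + 516 + 75.24) T = 429.66×289 + 516×34.2 + 75.24×34.2
T = 144393 / 1020.9 = 141 °C

T_f ≈ 141.4 °C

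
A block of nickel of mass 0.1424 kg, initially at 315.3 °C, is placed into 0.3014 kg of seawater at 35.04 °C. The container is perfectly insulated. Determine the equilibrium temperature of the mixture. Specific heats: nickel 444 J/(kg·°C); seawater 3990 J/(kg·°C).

T_f is the heat-capacity-weighted average of the initial temperatures:
T_f = (63.23×315.3 + 1202.6×35.04) / (63.23 + 1202.6)
    = 62074 / 1265.8 ≈ 49.04 °C

T_f ≈ 49.0 °C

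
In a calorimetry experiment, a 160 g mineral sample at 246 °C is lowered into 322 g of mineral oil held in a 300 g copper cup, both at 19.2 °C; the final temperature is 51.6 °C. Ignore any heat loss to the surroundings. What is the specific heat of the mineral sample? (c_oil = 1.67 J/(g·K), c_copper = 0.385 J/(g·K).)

c ≈ 0.68 J/(g·K)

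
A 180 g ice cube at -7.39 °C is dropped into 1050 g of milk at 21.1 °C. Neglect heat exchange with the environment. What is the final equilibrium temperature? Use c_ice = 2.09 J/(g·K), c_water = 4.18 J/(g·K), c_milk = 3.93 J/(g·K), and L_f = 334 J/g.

T_f ≈ 5.0 °C

Energy balance with sensible and latent terms:
ice -7.39→0 °C: 180×2.09×7.39 = 2780.1
  latent heat to melt: 180×334 = 60120
  meltwater 0→T: 180×4.18×T = 752.4 T
  milk: 4126.5(T − 21.1)
4878.9 T = 87069 − 62900 = 24169
T ≈ 4.95 °C — above 0 °C, consistent with complete melting.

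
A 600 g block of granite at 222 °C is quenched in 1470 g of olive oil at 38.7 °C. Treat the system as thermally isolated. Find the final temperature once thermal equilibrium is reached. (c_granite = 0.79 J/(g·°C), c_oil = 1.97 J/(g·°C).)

T_f = Σ m_i c_i T_i / Σ m_i c_i:
T_f = (474·222 + 2895.9·38.7) / (474 + 2895.9)
    = 217299 / 3369.9 ≈ 64.48 °C

T_f ≈ 64.5 °C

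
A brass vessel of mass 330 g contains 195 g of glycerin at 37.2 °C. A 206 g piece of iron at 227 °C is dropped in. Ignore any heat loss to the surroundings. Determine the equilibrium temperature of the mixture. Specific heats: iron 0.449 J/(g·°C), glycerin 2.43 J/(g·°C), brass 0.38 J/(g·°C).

Taking heat into each body as positive, Σ m c ΔT = 0:
206*0.449*(T − 227) + 195*2.43*(T − 37.2) + 330*0.38*(T − 37.2) = 0
92.49(T − 227) + 473.85(T − 37.2) + 125.4(T − 37.2) = 0
(92.49 + 473.85 + 125.4) T = 92.49*227 + 473.85*37.2 + 125.4*37.2
T = 43288 / 691.74 = 62.6 °C

T_f ≈ 62.6 °C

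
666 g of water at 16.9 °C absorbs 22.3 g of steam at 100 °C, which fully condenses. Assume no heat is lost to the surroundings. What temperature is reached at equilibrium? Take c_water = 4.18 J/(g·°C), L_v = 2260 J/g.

T_f ≈ 37.1 °C

Conservation of energy gives ΣQ = 0:
condense steam: −22.3·2260 = −50398
  condensate cools 100→T: 22.3·4.18·(T − 100) = 93.21(T − 100)
  original water: 2783.9(T − 16.9)
2877.1 T = 50398 + 9321.4 + 47048 = 106767
T ≈ 37.11 °C — below 100 °C, confirming all the steam condensed.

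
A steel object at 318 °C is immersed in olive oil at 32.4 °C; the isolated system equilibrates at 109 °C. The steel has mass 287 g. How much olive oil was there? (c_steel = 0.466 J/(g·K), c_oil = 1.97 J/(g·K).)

m ≈ 185 g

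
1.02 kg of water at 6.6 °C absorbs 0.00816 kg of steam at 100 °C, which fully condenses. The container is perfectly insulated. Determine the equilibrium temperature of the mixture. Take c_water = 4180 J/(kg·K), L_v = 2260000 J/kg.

T_f ≈ 11.6 °C

Setting the total heat transfer to zero:
steam→water at 100 °C releases m L_v = 0.00816·2260000 = 18442; condensed water 100 °C→T: 34.11(T − 100); original water: 4263.6(T − 6.6)
4297.7 T = 18442 + 3410.9 + 28140 = 49992
T ≈ 11.63 °C — below 100 °C, confirming all the steam condensed.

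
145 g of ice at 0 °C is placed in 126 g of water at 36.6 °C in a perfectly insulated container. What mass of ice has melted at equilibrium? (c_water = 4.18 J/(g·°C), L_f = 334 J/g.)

m_melted ≈ 57.7 g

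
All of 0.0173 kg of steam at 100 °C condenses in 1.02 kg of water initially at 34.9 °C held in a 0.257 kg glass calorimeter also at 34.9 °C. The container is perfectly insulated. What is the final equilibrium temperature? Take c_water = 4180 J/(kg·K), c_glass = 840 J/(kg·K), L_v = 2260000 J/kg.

T_f ≈ 44.5 °C

Energy balance with sensible and latent terms:
steam→water at 100 °C releases m L_v = 0.0173×2260000 = 39098; condensed water 100 °C→T: 72.31(T − 100); original water: 4263.6(T − 34.9); glass cup: 0.257×840×(T − 34.9) = 215.88(T − 34.9)
4551.8 T = 39098 + 7231.4 + 156334 = 202663
T ≈ 44.52 °C (< 100 °C, so full condensation is consistent).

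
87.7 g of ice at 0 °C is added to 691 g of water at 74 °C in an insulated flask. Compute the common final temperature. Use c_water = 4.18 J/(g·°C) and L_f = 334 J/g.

T_f ≈ 56.7 °C

Energy conservation, ΣQ = 0:
melt ice: 87.7·334 = 29292; warm the meltwater: 366.59 T; water cools: 691·4.18·(T − 74) = 2888.4(T − 74)
3255 T = 213740 − 29292 = 184448
T ≈ 56.67 °C — above 0 °C, consistent with complete melting.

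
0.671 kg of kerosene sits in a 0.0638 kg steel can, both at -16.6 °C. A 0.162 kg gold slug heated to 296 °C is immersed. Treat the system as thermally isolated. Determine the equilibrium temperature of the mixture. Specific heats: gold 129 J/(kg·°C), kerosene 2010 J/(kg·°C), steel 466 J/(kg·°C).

T_f ≈ -11.9 °C

Let T be the final temperature. ΣQ_i = 0:
0.162*129*(T − 296) + 0.671*2010*(T − (-16.6)) + 0.0638*466*(T − (-16.6)) = 0
20.9(T − 296) + 1348.7(T − (-16.6)) + 29.73(T − (-16.6)) = 0
1399.3 T = -16696
T = -16696 / 1399.3 = -11.9 °C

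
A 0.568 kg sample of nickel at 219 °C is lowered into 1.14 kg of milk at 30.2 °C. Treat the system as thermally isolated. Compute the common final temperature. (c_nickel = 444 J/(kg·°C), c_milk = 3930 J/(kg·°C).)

T_f is the heat-capacity-weighted average of the initial temperatures:
T_f = (252.19*219 + 4480.2*30.2) / (252.19 + 4480.2)
    = 190532 / 4732.4 ≈ 40.26 °C

T_f ≈ 40.3 °C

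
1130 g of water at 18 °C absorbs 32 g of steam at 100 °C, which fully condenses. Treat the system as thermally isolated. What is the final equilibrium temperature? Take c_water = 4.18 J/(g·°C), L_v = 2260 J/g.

Energy conservation, ΣQ = 0:
steam→water at 100 °C releases m L_v = 32·2260 = 72320; condensed water 100 °C→T: 133.76(T − 100); water warms: 1130·4.18·(T − 18) = 4723.4(T − 18)
4857.2 T = 72320 + 13376 + 85021 = 170717
T ≈ 35.15 °C (< 100 °C, so full condensation is consistent).

T_f ≈ 35.1 °C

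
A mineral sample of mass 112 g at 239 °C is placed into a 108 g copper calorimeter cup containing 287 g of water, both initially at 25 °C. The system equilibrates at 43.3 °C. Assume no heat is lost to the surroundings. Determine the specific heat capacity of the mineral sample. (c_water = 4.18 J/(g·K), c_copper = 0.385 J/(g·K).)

Setting the total heat transfer to zero:
112·c·(43.3 − 239) + 287·4.18·(43.3 − 25) + 108·0.385·(43.3 − 25) = 0
-21918 c = -22715
c = -22715/-21918 ≈ 1.036 J/(g·K)

c ≈ 1.04 J/(g·K)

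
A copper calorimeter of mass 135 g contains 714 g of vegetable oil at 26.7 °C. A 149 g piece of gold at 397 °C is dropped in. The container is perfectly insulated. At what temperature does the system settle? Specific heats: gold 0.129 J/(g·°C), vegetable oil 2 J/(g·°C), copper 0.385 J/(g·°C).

T_f ≈ 31.4 °C

Let T be the final temperature. ΣQ_i = 0:
149*0.129*(T − 397) + 714*2*(T − 26.7) + 135*0.385*(T − 26.7) = 0
19.22(T − 397) + 1428(T − 26.7) + 51.98(T − 26.7) = 0
(19.22 + 1428 + 51.98) T = 19.22*397 + 1428*26.7 + 51.98*26.7
T ≈ 31.45 °C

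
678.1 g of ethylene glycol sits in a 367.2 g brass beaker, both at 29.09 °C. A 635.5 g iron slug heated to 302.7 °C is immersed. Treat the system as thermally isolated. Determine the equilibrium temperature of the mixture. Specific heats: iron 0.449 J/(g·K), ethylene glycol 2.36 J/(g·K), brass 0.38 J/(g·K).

T_f ≈ 67.6 °C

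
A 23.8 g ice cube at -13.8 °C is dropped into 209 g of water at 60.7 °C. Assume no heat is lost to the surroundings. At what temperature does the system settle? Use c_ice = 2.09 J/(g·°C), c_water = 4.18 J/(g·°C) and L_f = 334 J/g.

T_f ≈ 45.6 °C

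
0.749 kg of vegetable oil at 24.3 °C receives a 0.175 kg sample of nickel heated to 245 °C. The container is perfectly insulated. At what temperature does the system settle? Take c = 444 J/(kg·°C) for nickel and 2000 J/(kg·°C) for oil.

Setting the total heat transfer to zero:
0.175*444*(T − 245) + 0.749*2000*(T − 24.3) = 0
(77.7 + 1498) T = 77.7*245 + 1498*24.3
T = 55438 / 1575.7 = 35.2 °C

T_f ≈ 35.2 °C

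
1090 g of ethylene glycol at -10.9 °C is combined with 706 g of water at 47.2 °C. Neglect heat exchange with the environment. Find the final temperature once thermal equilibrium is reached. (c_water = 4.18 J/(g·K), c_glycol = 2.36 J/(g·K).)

Taking heat into each body as positive, Σ m c ΔT = 0:
706·4.18·(T − 47.2) + 1090·2.36·(T − (-10.9)) = 0
2951.1(T − 47.2) + 2572.4(T − (-10.9)) = 0
5523.5 T = 111252
T = 111252 / 5523.5 = 20.1 °C

T_f ≈ 20.1 °C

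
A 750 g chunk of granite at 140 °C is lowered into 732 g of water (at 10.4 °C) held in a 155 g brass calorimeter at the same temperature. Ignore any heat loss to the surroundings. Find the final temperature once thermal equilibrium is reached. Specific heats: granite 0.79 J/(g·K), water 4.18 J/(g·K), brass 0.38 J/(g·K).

T_f ≈ 31.1 °C

Taking heat into each body as positive, Σ m c ΔT = 0:
750×0.79×(T − 140) + 732×4.18×(T − 10.4) + 155×0.38×(T − 10.4) = 0
(592.5 + 3059.8 + 58.9) T = 592.5×140 + 3059.8×10.4 + 58.9×10.4
T = 115384/3711.2 ≈ 31.09 °C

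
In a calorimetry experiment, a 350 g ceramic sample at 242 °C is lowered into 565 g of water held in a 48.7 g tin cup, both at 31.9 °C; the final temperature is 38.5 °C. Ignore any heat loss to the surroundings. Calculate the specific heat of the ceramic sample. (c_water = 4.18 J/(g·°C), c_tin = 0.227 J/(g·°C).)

c ≈ 0.22 J/(g·°C)

Let T be the final temperature. ΣQ_i = 0:
350·c·(38.5 − 242) + 565·4.18·(38.5 − 31.9) + 48.7·0.227·(38.5 − 31.9) = 0
-71225 c = -15660
c = -15660/-71225 ≈ 0.2199 J/(g·°C)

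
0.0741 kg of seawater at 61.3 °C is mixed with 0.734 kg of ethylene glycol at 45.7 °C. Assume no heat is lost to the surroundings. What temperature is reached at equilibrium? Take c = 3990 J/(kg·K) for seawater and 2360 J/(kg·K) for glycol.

T_f ≈ 48.0 °C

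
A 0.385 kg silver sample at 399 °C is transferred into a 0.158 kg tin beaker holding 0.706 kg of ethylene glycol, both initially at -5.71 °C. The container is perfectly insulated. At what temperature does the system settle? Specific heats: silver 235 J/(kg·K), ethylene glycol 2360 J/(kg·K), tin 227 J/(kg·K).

Taking heat into each body as positive, Σ m c ΔT = 0:
0.385·235·(T − 399) + 0.706·2360·(T − (-5.71)) + 0.158·227·(T − (-5.71)) = 0
90.48(T − 399) + 1666.2(T − (-5.71)) + 35.87(T − (-5.71)) = 0
1792.5 T = 26381
T ≈ 14.72 °C

T_f ≈ 14.7 °C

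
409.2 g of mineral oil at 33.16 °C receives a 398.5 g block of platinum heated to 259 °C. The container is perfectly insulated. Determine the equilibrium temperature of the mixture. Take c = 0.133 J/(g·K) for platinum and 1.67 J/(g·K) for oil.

Setting the total heat transfer to zero:
398.5*0.133*(T − 259) + 409.2*1.67*(T − 33.16) = 0
53(T − 259) + 683.36(T − 33.16) = 0
(53 + 683.36) T = 53*259 + 683.36*33.16
T = 36387 / 736.36 = 49.4 °C

T_f ≈ 49.4 °C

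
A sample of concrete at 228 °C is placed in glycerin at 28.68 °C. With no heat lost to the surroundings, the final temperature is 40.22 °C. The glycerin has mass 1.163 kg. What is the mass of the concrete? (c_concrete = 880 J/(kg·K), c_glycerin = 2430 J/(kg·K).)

m ≈ 0.197 kg

Heat lost by the concrete = heat gained by the glycerin:
m×880×(228 − 40.22) = 1.163×2430×(40.22 − 28.68)
165246 m = 32613  ⇒  m ≈ 0.1974 kg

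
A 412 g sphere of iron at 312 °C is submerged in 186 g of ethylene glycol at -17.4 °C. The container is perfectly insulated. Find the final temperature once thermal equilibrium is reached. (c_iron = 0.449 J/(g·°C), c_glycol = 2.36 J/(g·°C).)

T_f ≈ 80.3 °C

T_f = Σ m_i c_i T_i / Σ m_i c_i:
T_f = (184.99×312 + 438.96×(-17.4)) / (184.99 + 438.96)
    = 50078 / 623.95 ≈ 80.26 °C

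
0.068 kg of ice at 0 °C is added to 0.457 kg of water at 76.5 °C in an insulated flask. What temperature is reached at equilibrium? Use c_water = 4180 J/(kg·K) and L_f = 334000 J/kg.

T_f ≈ 56.2 °C

Taking heat into each body as positive, Σ m c ΔT = 0:
latent heat to melt: 0.068·334000 = 22712
  warm the meltwater: 284.24 T
  water: 1910.3(T − 76.5)
2194.5 T = 146135 − 22712 = 123423
T ≈ 56.24 °C. Since T > 0 °C, the all-ice-melts assumption holds.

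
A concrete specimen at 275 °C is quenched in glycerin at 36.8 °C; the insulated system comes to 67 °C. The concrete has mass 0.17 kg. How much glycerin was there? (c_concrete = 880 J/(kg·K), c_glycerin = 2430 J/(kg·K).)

m ≈ 0.424 kg

Heat lost by the concrete = heat gained by the glycerin:
0.17×880×(275 − 67) = m×2430×(67 − 36.8)
73386 m = 31117  ⇒  m ≈ 0.424 kg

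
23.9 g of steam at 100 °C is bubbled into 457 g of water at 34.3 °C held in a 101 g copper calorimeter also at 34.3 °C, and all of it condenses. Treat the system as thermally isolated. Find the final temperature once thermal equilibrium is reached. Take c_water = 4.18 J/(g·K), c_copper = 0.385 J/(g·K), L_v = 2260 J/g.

Sum of m c ΔT and latent-heat terms is zero:
condense steam: −23.9×2260 = −54014
  condensate cools 100→T: 23.9×4.18×(T − 100) = 99.9(T − 100)
  water warms: 457×4.18×(T − 34.3) = 1910.3(T − 34.3)
  cup: 38.88(T − 34.3)
2049 T = 54014 + 9990.2 + 66856 = 130860
T ≈ 63.86 °C, under the boiling point, so the assumption holds.

T_f ≈ 63.9 °C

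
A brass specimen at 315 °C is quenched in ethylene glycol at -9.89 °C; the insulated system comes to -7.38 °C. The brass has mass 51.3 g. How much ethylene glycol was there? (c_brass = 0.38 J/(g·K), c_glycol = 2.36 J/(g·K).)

m ≈ 1060 g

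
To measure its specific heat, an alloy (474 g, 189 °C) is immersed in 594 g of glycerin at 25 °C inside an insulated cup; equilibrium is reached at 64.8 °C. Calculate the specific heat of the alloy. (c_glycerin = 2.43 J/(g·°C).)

c ≈ 0.976 J/(g·°C)

m_s c (T_s − T_f) = m_glycerin c_glycerin (T_f − T_0):
474·c·(189 − 64.8) = 594·2.43·(64.8 − 25)
58871 c = 57448  ⇒  c ≈ 0.9758 J/(g·°C)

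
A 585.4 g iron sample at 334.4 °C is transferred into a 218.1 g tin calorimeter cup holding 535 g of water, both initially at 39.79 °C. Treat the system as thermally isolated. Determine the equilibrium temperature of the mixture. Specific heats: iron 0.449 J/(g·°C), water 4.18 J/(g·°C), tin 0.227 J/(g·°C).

Let T be the final temperature. ΣQ_i = 0:
585.4·0.449·(T − 334.4) + 535·4.18·(T − 39.79) + 218.1·0.227·(T − 39.79) = 0
(262.84 + 2236.3 + 49.51) T = 262.84·334.4 + 2236.3·39.79 + 49.51·39.79
T = 178848/2548.7 ≈ 70.17 °C

T_f ≈ 70.2 °C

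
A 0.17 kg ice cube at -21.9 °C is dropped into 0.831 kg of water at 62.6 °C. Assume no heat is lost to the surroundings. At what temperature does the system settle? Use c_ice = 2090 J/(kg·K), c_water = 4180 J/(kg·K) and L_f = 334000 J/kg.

T_f ≈ 36.5 °C

Setting the total heat transfer to zero:
warm ice to 0 °C: 0.17·2090·(0 − (-21.9)) = 7781.1
  fusion: m_ice L_f = 0.17·334000 = 56780
  warm the meltwater: 710.6 T
  water cools: 0.831·4180·(T − 62.6) = 3473.6(T − 62.6)
4184.2 T = 217446 − 64561 = 152885
T ≈ 36.54 °C — above 0 °C, consistent with complete melting.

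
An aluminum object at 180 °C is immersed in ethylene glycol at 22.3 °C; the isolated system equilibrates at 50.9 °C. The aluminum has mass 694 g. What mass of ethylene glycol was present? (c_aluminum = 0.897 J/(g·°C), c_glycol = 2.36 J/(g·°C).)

m ≈ 1190 g

Let T be the final temperature. ΣQ_i = 0:
694×0.897×(50.9 − 180) + m×2.36×(50.9 − 22.3) = 0
67.5 m = 80367
m = 80367/67.5 ≈ 1191 g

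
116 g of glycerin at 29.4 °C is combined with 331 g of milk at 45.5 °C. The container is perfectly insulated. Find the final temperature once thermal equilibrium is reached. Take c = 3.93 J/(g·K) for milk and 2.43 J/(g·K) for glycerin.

T_f ≈ 42.6 °C

Conservation of energy gives ΣQ = 0:
331·3.93·(T − 45.5) + 116·2.43·(T − 29.4) = 0
1582.7 T = 67475
T ≈ 42.63 °C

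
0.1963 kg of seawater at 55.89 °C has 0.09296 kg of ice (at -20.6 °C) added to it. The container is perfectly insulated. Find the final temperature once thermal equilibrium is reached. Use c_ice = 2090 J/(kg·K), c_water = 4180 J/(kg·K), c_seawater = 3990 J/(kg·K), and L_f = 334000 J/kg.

T_f ≈ 7.4 °C

Net heat exchanged in the isolated system is zero:
ice -20.6→0 °C: 0.09296·2090·20.6 = 4002.3; latent heat to melt: 0.09296·334000 = 31049; warm the meltwater: 388.57 T; seawater cools: 0.1963·3990·(T − 55.89) = 783.24(T − 55.89)
1171.8 T = 43775 − 35051 = 8724.2
T ≈ 7.45 °C (positive, so assuming full melt was valid).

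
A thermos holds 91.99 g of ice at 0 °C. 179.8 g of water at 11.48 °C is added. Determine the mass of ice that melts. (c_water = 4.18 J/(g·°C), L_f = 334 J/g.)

m_melted ≈ 25.8 g

Cooling the water to 0 °C releases 179.8·4.18·11.48 = 8628 J.
Melting all 91.99 g of ice would need 91.99·334 = 30725 J.
That's not enough to melt it all — equilibrium is at 0 °C with ice remaining.
m_melt = 8628 / L_f = 25.83 g.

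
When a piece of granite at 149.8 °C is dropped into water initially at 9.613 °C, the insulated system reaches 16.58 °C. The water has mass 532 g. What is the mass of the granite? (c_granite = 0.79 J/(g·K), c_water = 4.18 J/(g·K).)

m ≈ 147 g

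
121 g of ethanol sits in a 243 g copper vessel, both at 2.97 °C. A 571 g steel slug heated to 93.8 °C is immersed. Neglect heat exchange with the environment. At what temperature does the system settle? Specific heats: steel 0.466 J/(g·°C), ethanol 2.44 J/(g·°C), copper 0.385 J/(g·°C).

T_f ≈ 39.9 °C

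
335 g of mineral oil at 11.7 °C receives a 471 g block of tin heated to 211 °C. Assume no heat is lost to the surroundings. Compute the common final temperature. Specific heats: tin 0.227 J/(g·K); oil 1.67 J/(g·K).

Setting the total heat transfer to zero:
471×0.227×(T − 211) + 335×1.67×(T − 11.7) = 0
106.92(T − 211) + 559.45(T − 11.7) = 0
(106.92 + 559.45) T = 106.92×211 + 559.45×11.7
T = 29105 / 666.37 = 43.7 °C

T_f ≈ 43.7 °C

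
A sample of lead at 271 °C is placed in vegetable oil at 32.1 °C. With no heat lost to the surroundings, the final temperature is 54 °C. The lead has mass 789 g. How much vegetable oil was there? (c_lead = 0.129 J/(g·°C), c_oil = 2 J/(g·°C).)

m ≈ 504 g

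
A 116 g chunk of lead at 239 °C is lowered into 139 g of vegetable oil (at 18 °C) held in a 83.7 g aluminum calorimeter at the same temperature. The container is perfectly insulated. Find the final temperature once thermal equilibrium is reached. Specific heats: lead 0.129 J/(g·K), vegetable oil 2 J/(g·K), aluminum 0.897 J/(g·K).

T_f ≈ 27.0 °C

Energy conservation, ΣQ = 0:
116×0.129×(T − 239) + 139×2×(T − 18) + 83.7×0.897×(T − 18) = 0
(14.96 + 278 + 75.08) T = 14.96×239 + 278×18 + 75.08×18
T = 9931.8/368.04 ≈ 26.99 °C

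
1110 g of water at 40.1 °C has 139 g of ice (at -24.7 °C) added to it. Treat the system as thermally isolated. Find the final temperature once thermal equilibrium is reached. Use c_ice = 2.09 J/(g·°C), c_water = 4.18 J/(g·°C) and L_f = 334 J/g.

T_f ≈ 25.4 °C

Energy balance with sensible and latent terms:
ice -24.7→0 °C: 139·2.09·24.7 = 7175.6
  latent heat to melt: 139·334 = 46426
  warm the meltwater: 581.02 T
  water cools: 1110·4.18·(T − 40.1) = 4639.8(T − 40.1)
5220.8 T = 186056 − 53602 = 132454
T ≈ 25.37 °C. Since T > 0 °C, the all-ice-melts assumption holds.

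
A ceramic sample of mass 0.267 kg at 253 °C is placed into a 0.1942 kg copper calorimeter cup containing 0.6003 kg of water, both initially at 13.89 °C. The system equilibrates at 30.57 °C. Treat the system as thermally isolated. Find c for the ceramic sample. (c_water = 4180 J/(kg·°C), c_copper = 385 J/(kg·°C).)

Setting the total heat transfer to zero:
0.267×c×(30.57 − 253) + 0.6003×4180×(30.57 − 13.89) + 0.1942×385×(30.57 − 13.89) = 0
-59.39 c = -43101
c = -43101/-59.39 ≈ 725.8 J/(kg·°C)

c ≈ 726 J/(kg·°C)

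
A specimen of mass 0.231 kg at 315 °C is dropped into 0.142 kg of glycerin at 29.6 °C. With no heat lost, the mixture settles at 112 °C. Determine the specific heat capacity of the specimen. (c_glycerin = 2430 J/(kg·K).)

c ≈ 606 J/(kg·K)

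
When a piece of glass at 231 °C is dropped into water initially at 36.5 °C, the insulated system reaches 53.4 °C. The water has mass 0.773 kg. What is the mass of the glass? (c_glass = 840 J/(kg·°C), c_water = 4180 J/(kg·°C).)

Setting the total heat transfer to zero:
m·840·(53.4 − 231) + 0.773·4180·(53.4 − 36.5) = 0
-149184 m = -54606
m = -54606/-149184 ≈ 0.366 kg

m ≈ 0.366 kg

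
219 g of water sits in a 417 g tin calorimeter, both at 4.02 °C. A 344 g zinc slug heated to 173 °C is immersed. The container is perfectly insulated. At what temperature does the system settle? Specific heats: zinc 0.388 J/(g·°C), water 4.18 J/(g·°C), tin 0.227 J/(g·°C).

T_f ≈ 23.7 °C

Conservation of energy gives ΣQ = 0:
344×0.388×(T − 173) + 219×4.18×(T − 4.02) + 417×0.227×(T − 4.02) = 0
(133.47 + 915.42 + 94.66) T = 133.47×173 + 915.42×4.02 + 94.66×4.02
T = 27151/1143.6 ≈ 23.74 °C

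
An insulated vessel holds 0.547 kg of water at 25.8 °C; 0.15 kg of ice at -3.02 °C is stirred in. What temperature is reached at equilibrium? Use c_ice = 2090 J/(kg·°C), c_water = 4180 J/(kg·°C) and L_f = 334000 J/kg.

T_f ≈ 2.7 °C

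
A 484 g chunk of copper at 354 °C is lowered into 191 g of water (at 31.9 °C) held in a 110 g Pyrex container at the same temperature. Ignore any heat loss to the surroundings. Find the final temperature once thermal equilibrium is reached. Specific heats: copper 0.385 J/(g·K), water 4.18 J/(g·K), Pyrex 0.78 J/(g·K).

Setting the total heat transfer to zero:
484*0.385*(T − 354) + 191*4.18*(T − 31.9) + 110*0.78*(T − 31.9) = 0
186.34(T − 354) + 798.38(T − 31.9) + 85.8(T − 31.9) = 0
(186.34 + 798.38 + 85.8) T = 186.34*354 + 798.38*31.9 + 85.8*31.9
T = 94170 / 1070.5 = 88 °C

T_f ≈ 88.0 °C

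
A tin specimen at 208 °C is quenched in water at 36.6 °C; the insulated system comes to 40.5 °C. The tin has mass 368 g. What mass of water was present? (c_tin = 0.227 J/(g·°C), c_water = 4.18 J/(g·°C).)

m ≈ 858 g

Taking heat into each body as positive, Σ m c ΔT = 0:
368·0.227·(40.5 − 208) + m·4.18·(40.5 − 36.6) = 0
16.3 m = 13992
m = 13992/16.3 ≈ 858.3 g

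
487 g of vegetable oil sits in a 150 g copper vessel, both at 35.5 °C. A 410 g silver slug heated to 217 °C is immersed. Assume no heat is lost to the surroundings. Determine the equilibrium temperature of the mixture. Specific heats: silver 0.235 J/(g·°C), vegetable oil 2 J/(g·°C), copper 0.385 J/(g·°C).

T_f ≈ 51.0 °C

Setting the total heat transfer to zero:
410×0.235×(T − 217) + 487×2×(T − 35.5) + 150×0.385×(T − 35.5) = 0
96.35(T − 217) + 974(T − 35.5) + 57.75(T − 35.5) = 0
1128.1 T = 57535
T ≈ 51.00 °C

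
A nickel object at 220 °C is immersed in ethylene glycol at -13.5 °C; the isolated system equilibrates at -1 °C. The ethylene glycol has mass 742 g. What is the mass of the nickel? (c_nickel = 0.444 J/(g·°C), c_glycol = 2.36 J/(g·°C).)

|Q_nickel| = |Q_glycol|:
m·0.444·(220 − -1) = 742·2.36·(-1 − (-13.5))
98.12 m = 21889  ⇒  m ≈ 223.1 g

m ≈ 223 g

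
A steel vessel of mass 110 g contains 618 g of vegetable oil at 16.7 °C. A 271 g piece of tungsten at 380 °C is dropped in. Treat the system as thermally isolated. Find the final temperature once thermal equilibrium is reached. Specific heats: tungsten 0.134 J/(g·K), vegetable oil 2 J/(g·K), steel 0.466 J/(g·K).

T_f ≈ 26.7 °C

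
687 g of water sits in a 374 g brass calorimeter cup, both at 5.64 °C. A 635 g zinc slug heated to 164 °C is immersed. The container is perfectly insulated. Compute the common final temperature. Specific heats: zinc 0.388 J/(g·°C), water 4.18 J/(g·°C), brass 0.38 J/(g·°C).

T_f ≈ 17.6 °C

T_f = Σ m_i c_i T_i / Σ m_i c_i:
T_f = (246.38×164 + 2871.7×5.64 + 142.12×5.64) / (246.38 + 2871.7 + 142.12)
    = 57404 / 3260.2 ≈ 17.61 °C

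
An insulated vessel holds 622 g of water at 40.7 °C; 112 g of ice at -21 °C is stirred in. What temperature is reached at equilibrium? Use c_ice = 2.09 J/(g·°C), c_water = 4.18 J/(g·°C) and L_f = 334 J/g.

Setting the total heat transfer to zero:
warm ice to 0 °C: 112×2.09×(0 − (-21)) = 4915.7
  melt ice: 112×334 = 37408
  warm the meltwater: 468.16 T
  water cools: 622×4.18×(T − 40.7) = 2600(T − 40.7)
3068.1 T = 105818 − 42324 = 63495
T ≈ 20.69 °C. Since T > 0 °C, the all-ice-melts assumption holds.

T_f ≈ 20.7 °C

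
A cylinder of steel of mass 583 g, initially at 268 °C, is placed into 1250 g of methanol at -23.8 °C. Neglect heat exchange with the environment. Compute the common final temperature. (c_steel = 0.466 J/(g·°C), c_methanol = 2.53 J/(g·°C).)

T_f ≈ -0.7 °C

Set heat shed by the hot body equal to heat absorbed by the cold body:
583·0.466·(268 − T) = 1250·2.53·(T − (-23.8))
271.68(268 − T) = 3162.5(T − (-23.8))
3434.2 T = -2457.8  ⇒  T ≈ -0.72 °C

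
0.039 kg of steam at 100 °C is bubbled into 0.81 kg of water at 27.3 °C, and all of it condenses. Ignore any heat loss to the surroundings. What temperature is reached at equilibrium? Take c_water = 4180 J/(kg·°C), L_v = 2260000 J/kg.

Net heat exchanged in the isolated system is zero:
condense steam: −0.039×2260000 = −88140
  condensate cools 100→T: 0.039×4180×(T − 100) = 163.02(T − 100)
  water warms: 0.81×4180×(T − 27.3) = 3385.8(T − 27.3)
3548.8 T = 88140 + 16302 + 92432 = 196874
T ≈ 55.48 °C, under the boiling point, so the assumption holds.

T_f ≈ 55.5 °C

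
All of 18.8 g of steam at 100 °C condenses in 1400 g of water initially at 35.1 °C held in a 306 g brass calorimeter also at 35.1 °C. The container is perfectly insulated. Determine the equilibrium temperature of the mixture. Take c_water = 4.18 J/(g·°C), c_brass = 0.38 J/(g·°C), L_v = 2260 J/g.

T_f ≈ 43.0 °C

Net heat exchanged in the isolated system is zero:
latent heat released on condensation: 18.8×2260 = 42488
  condensate cools 100→T: 18.8×4.18×(T − 100) = 78.58(T − 100)
  water warms: 1400×4.18×(T − 35.1) = 5852(T − 35.1)
  cup: 116.28(T − 35.1)
6046.9 T = 42488 + 7858.4 + 209487 = 259833
T ≈ 42.97 °C — below 100 °C, confirming all the steam condensed.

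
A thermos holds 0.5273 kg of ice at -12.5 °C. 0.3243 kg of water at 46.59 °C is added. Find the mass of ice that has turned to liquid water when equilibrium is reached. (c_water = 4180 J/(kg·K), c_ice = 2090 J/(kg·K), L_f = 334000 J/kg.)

m_melted ≈ 0.148 kg

Cooling the water to 0 °C releases 0.3243×4180×46.59 = 63156 J.
Of that, 0.5273×2090×12.5 = 13776 J goes to bring the ice to 0 °C, leaving 49380 J.
Fully melting the ice requires m_ice L_f = 0.5273×334000 = 176118 J.
49380 J < 176118 J, so only part of the ice melts and the system sits at 0 °C.
Mass melted = 49380/334000 ≈ 0.1478 kg.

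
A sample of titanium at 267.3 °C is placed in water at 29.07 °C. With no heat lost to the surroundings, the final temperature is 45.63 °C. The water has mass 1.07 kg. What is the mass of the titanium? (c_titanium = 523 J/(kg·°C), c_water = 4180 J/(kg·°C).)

m ≈ 0.639 kg

Taking heat into each body as positive, Σ m c ΔT = 0:
m×523×(45.63 − 267.3) + 1.07×4180×(45.63 − 29.07) = 0
-115933 m = -74066
m = -74066/-115933 ≈ 0.6389 kg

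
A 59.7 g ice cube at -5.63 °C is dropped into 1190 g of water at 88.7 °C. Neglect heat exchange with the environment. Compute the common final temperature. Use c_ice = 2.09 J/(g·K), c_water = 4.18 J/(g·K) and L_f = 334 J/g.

T_f ≈ 80.5 °C

Conservation of energy gives ΣQ = 0:
ice -5.63→0 °C: 59.7×2.09×5.63 = 702.47
  fusion: m_ice L_f = 59.7×334 = 19940
  warm the meltwater: 249.55 T
  water: 4974.2(T − 88.7)
5223.7 T = 441212 − 20642 = 420569
T ≈ 80.51 °C — above 0 °C, consistent with complete melting.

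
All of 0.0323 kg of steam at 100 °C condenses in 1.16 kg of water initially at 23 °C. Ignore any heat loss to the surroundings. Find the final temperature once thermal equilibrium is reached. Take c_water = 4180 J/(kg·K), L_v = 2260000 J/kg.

T_f ≈ 39.7 °C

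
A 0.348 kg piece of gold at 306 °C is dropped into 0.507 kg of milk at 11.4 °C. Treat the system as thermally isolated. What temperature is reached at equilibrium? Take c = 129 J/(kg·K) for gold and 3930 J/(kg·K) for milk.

T_f ≈ 17.9 °C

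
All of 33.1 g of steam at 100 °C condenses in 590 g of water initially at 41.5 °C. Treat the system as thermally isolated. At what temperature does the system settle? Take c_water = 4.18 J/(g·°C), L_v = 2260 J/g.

Let T be the final temperature. ΣQ_i = 0:
latent heat released on condensation: 33.1·2260 = 74806; condensed water 100 °C→T: 138.36(T − 100); water warms: 590·4.18·(T − 41.5) = 2466.2(T − 41.5)
2604.6 T = 74806 + 13836 + 102347 = 190989
T ≈ 73.33 °C, under the boiling point, so the assumption holds.

T_f ≈ 73.3 °C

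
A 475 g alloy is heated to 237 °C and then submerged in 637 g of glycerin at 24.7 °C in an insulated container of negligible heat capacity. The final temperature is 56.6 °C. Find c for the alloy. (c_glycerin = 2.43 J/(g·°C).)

Conservation of energy gives ΣQ = 0:
475×c×(56.6 − 237) + 637×2.43×(56.6 − 24.7) = 0
-85690 c = -49378
c = -49378/-85690 ≈ 0.5762 J/(g·°C)

c ≈ 0.576 J/(g·°C)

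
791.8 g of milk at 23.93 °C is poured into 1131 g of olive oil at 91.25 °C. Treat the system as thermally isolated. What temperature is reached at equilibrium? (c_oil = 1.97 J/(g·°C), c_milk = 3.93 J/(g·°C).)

Setting the total heat transfer to zero:
1131·1.97·(T − 91.25) + 791.8·3.93·(T − 23.93) = 0
2228.1(T − 91.25) + 3111.8(T − 23.93) = 0
(2228.1 + 3111.8) T = 2228.1·91.25 + 3111.8·23.93
T = 277776 / 5339.8 = 52 °C

T_f ≈ 52.0 °C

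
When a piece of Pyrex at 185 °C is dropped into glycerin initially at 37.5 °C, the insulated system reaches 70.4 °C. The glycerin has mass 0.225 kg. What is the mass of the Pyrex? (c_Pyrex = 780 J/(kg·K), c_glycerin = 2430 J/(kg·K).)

m ≈ 0.201 kg

Heat lost by the Pyrex = heat gained by the glycerin:
m·780·(185 − 70.4) = 0.225·2430·(70.4 − 37.5)
89388 m = 17988  ⇒  m ≈ 0.2012 kg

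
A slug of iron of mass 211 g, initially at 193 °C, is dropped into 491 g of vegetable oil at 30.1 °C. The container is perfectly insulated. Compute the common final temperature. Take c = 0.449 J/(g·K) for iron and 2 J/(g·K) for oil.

Energy conservation, ΣQ = 0:
211·0.449·(T − 193) + 491·2·(T − 30.1) = 0
(94.74 + 982) T = 94.74·193 + 982·30.1
T = 47843 / 1076.7 = 44.4 °C

T_f ≈ 44.4 °C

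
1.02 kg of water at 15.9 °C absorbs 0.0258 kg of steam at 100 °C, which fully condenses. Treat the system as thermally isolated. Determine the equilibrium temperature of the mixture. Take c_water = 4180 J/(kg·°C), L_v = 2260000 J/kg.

T_f ≈ 31.3 °C

Let T be the final temperature. ΣQ_i = 0:
steam→water at 100 °C releases m L_v = 0.0258×2260000 = 58308; condensate cools 100→T: 0.0258×4180×(T − 100) = 107.84(T − 100); water warms: 1.02×4180×(T − 15.9) = 4263.6(T − 15.9)
4371.4 T = 58308 + 10784 + 67791 = 136884
T ≈ 31.31 °C — below 100 °C, confirming all the steam condensed.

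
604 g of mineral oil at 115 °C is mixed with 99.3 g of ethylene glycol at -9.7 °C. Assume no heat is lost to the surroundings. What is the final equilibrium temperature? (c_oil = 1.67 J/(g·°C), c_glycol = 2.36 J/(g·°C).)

T_f ≈ 91.5 °C

Taking heat into each body as positive, Σ m c ΔT = 0:
604×1.67×(T − 115) + 99.3×2.36×(T − (-9.7)) = 0
1008.7(T − 115) + 234.35(T − (-9.7)) = 0
1243 T = 113725
T = 113725 / 1243 = 91.5 °C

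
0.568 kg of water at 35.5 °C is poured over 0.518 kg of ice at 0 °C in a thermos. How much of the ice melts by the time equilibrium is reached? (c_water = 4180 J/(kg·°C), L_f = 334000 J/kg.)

Water can give up m c ΔT = 0.568·4180·35.5 = 84286 J before reaching 0 °C.
Fully melting the ice requires m_ice L_f = 0.518·334000 = 173012 J.
Since 84286 < 173012 J, not all the ice melts; equilibrium is at 0 °C.
Mass melted = 84286/334000 ≈ 0.2524 kg.

m_melted ≈ 0.252 kg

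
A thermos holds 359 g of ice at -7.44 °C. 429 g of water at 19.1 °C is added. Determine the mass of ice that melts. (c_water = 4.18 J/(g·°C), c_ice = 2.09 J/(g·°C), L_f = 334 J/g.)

m_melted ≈ 85.8 g

Water can give up m c ΔT = 429×4.18×19.1 = 34251 J before reaching 0 °C.
Of that, 359×2.09×7.44 = 5582.3 J goes to bring the ice to 0 °C, leaving 28668 J.
To melt every bit of ice: 359×334 = 119906 J.
28668 J < 119906 J, so only part of the ice melts and the system sits at 0 °C.
m_melt = 28668 / L_f = 85.83 g.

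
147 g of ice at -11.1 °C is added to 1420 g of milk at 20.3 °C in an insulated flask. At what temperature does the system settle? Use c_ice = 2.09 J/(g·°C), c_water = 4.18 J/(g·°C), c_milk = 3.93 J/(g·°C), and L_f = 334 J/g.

T_f ≈ 9.8 °C

Energy conservation, ΣQ = 0:
warm ice to 0 °C: 147·2.09·(0 − (-11.1)) = 3410.3
  melt ice: 147·334 = 49098
  warm the meltwater: 614.46 T
  milk cools: 1420·3.93·(T − 20.3) = 5580.6(T − 20.3)
6195.1 T = 113286 − 52508 = 60778
T ≈ 9.81 °C (positive, so assuming full melt was valid).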